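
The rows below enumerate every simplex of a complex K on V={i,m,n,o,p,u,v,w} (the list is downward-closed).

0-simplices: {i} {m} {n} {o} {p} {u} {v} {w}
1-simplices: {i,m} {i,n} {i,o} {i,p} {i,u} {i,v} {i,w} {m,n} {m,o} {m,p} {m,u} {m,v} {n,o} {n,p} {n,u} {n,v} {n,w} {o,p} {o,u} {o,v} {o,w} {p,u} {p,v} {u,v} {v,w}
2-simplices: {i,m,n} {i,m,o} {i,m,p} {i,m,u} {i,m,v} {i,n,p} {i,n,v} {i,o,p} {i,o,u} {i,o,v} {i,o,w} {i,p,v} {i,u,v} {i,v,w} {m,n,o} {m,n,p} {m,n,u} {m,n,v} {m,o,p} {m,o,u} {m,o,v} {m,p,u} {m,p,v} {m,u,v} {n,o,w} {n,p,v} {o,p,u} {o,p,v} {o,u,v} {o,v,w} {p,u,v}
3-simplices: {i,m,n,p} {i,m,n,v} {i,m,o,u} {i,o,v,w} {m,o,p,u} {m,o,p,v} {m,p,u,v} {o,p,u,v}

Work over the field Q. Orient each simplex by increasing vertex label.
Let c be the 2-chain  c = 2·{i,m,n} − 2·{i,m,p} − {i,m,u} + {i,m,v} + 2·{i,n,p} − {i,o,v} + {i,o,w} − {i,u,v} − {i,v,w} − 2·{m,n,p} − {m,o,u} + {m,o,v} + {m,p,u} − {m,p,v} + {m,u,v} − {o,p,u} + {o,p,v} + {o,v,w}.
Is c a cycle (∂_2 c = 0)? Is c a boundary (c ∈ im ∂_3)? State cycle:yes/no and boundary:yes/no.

cycle:yes boundary:no

n_0=8 n_1=25 n_2=31 n_3=8  [Q]
∂1: piv[im,in,io,ip,iu,iv,iw] rk=7  ker:mn,mo,mp,mu,mv,no,np,nu,nv,nw,op,ou,ov,ow,pu,pv,uv,vw
∂2: piv[imn,imo,imp,imu,imv,inp,inv,iop,iou,iov,iow,ipv,iuv,ivw,mno,mnu,mpu,now] rk=18  ker:mnp,mnv,mop,mou,mov,mpv,muv,npv,opu,opv,ouv,ovw,puv
∂3: piv[imnp,imnv,imou,iovw,mopu,mopv,mpuv,opuv] rk=8
∂2c = 0
c vs im∂3: residual ≠ 0 ⇒ not boundary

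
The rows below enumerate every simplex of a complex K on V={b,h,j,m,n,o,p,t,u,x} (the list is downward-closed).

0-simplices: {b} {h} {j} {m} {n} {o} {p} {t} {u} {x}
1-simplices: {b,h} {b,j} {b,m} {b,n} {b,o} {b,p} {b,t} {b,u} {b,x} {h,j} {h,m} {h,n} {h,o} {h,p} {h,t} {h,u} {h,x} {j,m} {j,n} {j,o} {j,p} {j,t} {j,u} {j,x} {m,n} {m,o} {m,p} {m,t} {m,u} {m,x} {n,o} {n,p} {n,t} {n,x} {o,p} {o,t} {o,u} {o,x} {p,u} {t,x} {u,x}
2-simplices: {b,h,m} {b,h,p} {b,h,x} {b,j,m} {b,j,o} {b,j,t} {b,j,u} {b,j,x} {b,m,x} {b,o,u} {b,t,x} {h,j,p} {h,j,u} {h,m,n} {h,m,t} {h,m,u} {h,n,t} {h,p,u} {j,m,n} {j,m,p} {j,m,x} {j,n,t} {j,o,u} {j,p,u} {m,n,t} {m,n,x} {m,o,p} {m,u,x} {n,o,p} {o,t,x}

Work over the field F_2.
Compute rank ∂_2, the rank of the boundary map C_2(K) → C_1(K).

n_0=10 n_1=41 n_2=30  [Z2]
∂1: piv[bh,bj,bm,bn,bo,bp,bt,bu,bx] rk=9  ker:hj,hm,hn,ho,hp,ht,hu,hx,jm,jn,jo,jp,jt,ju,jx,mn,mo,mp,mt,mu,mx,no,np,nt,nx,op,ot,ou,ox,pu,tx,ux
∂2: piv[bhm,bhp,bhx,bjm,bjo,bjt,bju,bjx,bmx,bou,btx,hjp,hju,hmn,hmt,hmu,hnt,hpu,jmn,jmp,jnt,mnx,mop,mux,nop,otx] rk=26  ker:jmx,jou,jpu,mnt
rk∂_2=26

rank∂_2=26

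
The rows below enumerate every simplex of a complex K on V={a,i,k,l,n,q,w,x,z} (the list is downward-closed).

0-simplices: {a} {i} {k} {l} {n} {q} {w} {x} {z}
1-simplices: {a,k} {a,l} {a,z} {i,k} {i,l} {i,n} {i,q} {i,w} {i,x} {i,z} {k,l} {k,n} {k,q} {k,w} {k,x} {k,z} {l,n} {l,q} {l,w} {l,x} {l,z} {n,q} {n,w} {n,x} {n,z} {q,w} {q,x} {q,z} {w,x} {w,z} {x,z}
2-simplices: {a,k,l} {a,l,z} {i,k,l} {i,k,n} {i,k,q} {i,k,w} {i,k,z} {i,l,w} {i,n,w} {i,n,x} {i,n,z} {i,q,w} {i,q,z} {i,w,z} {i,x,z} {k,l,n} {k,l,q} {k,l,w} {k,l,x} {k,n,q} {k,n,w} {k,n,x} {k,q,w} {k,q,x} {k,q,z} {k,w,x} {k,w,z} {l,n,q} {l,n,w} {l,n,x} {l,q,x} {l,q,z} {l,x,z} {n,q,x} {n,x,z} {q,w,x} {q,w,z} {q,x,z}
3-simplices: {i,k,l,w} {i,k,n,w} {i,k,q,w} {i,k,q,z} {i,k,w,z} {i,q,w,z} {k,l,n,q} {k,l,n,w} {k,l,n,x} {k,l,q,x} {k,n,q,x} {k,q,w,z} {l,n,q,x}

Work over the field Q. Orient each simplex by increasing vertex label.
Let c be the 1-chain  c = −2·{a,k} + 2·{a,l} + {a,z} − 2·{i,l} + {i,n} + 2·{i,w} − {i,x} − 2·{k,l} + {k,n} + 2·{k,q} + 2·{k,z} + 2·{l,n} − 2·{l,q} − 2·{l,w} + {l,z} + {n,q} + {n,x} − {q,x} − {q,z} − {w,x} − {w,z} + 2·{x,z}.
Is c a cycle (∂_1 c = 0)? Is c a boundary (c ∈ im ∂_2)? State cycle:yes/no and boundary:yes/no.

cycle:no boundary:no

n_0=9 n_1=31 n_2=38 n_3=13  [Q]
∂1: piv[ak,al,az,ik,in,iq,iw,ix] rk=8  ker:il,iz,kl,kn,kq,kw,kx,kz,ln,lq,lw,lx,lz,nq,nw,nx,nz,qw,qx,qz,wx,wz,xz
∂2: piv[akl,alz,ikl,ikn,ikq,ikw,ikz,ilw,inw,inx,inz,iqw,iqz,iwz,ixz,kln,klq,klx,knq,knx,kqx,kwx,lqz] rk=23  ker:klw,knw,kqw,kqz,kwz,lnq,lnw,lnx,lqx,lxz,nqx,nxz,qwx,qwz,qxz
∂3: piv[iklw,iknw,ikqw,ikqz,ikwz,iqwz,klnq,klnw,klnx,klqx,knqx] rk=11  ker:kqwz,lnqx
∂1c = −{a} − 5·{k} − {l} + 2·{n} + 3·{q} + 2·{w} − 4·{x} + 4·{z}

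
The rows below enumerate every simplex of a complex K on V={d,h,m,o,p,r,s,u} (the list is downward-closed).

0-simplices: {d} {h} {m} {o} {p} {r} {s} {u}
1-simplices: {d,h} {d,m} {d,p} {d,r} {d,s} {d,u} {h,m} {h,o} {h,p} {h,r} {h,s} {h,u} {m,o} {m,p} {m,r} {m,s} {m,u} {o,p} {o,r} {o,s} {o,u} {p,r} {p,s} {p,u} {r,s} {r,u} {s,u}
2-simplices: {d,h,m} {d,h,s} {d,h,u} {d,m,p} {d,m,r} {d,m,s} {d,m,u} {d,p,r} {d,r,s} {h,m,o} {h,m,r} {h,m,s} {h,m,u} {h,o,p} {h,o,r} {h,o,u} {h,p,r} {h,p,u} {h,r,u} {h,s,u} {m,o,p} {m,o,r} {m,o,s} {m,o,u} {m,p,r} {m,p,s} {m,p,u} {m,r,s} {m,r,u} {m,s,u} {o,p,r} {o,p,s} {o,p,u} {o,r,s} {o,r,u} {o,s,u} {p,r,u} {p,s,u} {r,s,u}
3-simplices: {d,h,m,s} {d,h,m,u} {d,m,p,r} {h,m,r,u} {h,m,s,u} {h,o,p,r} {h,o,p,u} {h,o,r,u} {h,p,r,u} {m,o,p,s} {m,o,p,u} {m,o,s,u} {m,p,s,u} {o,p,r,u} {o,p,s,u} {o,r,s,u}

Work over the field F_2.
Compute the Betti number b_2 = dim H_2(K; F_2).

n_0=8 n_1=27 n_2=39 n_3=16  [Z2]
∂1: piv[dh,dm,dp,dr,ds,du,ho] rk=7  ker:hm,hp,hr,hs,hu,mo,mp,mr,ms,mu,op,or,os,ou,pr,ps,pu,rs,ru,su
∂2: piv[dhm,dhs,dhu,dmp,dmr,dms,dmu,dpr,drs,hmo,hmr,hop,hor,hou,hpr,hpu,hru,hsu,mos,mps] rk=20  ker:hms,hmu,mop,mor,mou,mpr,mpu,mrs,mru,msu,opr,ops,opu,ors,oru,osu,pru,psu,rsu
∂3: piv[dhms,dhmu,dmpr,hmru,hmsu,hopr,hopu,horu,hpru,mops,mopu,mosu,mpsu,orsu] rk=14  ker:opru,opsu
b_2=(39−20)−14=5

b_2=5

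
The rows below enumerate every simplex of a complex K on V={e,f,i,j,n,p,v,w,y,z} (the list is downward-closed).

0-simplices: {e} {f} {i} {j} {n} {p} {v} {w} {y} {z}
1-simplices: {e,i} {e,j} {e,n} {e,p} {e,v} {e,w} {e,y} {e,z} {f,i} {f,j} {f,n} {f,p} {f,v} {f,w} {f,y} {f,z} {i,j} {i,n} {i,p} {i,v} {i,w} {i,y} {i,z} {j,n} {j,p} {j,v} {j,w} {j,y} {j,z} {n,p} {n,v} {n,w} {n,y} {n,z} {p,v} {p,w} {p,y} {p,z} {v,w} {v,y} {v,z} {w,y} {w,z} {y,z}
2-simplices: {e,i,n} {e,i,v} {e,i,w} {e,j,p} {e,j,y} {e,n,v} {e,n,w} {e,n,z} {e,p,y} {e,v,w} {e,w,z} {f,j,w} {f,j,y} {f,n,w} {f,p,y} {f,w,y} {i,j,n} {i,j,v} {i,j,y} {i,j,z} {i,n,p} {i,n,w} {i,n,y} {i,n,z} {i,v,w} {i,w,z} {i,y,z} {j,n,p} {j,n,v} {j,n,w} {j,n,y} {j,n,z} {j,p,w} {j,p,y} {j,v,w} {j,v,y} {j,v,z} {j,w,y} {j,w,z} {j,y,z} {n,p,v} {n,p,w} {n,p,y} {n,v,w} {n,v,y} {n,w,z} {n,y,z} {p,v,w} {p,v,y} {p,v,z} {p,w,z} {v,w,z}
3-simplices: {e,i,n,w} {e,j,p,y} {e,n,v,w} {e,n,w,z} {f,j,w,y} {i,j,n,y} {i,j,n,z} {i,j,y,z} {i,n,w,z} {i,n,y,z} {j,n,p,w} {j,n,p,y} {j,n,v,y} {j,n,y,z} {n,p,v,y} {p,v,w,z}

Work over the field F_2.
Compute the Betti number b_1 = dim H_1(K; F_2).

b_1=4

n_0=10 n_1=44 n_2=52 n_3=16  [Z2]
∂1: piv[ei,ej,en,ep,ev,ew,ey,ez,fi] rk=9  ker:fj,fn,fp,fv,fw,fy,fz,ij,in,ip,iv,iw,iy,iz,jn,jp,jv,jw,jy,jz,np,nv,nw,ny,nz,pv,pw,py,pz,vw,vy,vz,wy,wz,yz
∂2: piv[ein,eiv,eiw,ejp,ejy,env,enw,enz,epy,evw,ewz,fjw,fjy,fnw,fpy,fwy,ijn,ijv,ijy,ijz,inp,iny,inz,iyz,jnp,jnw,jpw,jvy,jvz,npv,pvz] rk=31  ker:inw,ivw,iwz,jnv,jny,jnz,jpy,jvw,jwy,jwz,jyz,npw,npy,nvw,nvy,nwz,nyz,pvw,pvy,pwz,vwz
∂3: piv[einw,ejpy,envw,enwz,fjwy,ijny,ijnz,ijyz,inwz,inyz,jnpw,jnpy,jnvy,npvy,pvwz] rk=15  ker:jnyz
b_1=(44−9)−31=4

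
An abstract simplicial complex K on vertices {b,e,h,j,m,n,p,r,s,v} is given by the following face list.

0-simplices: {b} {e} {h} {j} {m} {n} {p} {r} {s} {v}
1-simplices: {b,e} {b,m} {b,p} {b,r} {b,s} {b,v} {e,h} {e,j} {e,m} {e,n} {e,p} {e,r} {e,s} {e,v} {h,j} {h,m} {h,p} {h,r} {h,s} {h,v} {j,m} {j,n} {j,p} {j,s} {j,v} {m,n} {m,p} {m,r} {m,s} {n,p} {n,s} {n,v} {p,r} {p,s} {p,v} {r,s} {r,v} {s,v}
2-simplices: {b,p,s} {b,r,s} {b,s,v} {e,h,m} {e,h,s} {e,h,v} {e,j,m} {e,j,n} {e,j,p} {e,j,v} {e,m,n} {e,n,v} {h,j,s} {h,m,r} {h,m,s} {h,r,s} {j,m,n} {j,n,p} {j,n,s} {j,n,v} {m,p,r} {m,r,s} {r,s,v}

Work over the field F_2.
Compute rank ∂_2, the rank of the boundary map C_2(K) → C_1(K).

n_0=10 n_1=38 n_2=23  [Z2]
∂1: piv[be,bm,bp,br,bs,bv,eh,ej,en] rk=9  ker:em,ep,er,es,ev,hj,hm,hp,hr,hs,hv,jm,jn,jp,js,jv,mn,mp,mr,ms,np,ns,nv,pr,ps,pv,rs,rv,sv
∂2: piv[bps,brs,bsv,ehm,ehs,ehv,ejm,ejn,ejp,ejv,emn,env,hjs,hmr,hms,hrs,jnp,jns,mpr,rsv] rk=20  ker:jmn,jnv,mrs
rk∂_2=20

rank∂_2=20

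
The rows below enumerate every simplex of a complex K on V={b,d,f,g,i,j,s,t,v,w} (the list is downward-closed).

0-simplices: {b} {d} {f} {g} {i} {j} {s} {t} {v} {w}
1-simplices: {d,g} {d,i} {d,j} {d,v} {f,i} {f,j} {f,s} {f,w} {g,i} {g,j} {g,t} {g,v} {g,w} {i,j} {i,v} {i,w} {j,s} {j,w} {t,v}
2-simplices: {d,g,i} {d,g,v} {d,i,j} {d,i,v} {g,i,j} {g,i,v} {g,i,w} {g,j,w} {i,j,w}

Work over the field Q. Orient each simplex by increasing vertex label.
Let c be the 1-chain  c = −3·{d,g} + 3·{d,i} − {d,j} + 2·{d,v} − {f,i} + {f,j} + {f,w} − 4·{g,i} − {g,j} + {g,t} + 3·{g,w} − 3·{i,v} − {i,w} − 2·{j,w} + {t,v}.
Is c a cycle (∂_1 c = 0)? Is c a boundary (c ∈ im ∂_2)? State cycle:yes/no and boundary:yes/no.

cycle:no boundary:no

n_0=10 n_1=19 n_2=9  [Q]
∂1: piv[dg,di,dj,dv,fi,fs,fw,gt] rk=8  ker:fj,gi,gj,gv,gw,ij,iv,iw,js,jw,tv
∂2: piv[dgi,dgv,dij,div,gij,giw,gjw] rk=7  ker:giv,ijw
∂1c = −{d} − {f} − 2·{g} + 2·{i} + {j} + {w}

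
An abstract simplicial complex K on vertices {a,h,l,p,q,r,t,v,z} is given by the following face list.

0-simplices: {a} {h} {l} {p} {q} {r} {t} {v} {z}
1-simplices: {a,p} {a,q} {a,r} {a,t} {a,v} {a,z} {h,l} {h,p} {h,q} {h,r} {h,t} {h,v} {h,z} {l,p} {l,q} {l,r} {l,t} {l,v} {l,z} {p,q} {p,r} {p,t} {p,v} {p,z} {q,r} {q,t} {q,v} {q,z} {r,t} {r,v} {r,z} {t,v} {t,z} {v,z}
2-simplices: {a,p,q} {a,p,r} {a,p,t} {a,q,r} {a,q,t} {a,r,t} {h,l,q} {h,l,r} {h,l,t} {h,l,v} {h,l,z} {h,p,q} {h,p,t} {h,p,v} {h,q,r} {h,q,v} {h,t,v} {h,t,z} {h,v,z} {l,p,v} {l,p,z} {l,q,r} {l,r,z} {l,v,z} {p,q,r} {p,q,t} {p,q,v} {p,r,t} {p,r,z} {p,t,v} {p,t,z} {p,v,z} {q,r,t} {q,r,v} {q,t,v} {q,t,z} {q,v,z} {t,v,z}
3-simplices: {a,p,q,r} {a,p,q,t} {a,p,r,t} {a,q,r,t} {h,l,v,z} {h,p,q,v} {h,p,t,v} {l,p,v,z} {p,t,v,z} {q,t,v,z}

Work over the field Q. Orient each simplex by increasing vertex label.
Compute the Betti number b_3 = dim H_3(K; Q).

b_3=0

n_0=9 n_1=34 n_2=38 n_3=10  [Q]
∂1: piv[ap,aq,ar,at,av,az,hl,hp] rk=8  ker:hq,hr,ht,hv,hz,lp,lq,lr,lt,lv,lz,pq,pr,pt,pv,pz,qr,qt,qv,qz,rt,rv,rz,tv,tz,vz
∂2: piv[apq,apr,apt,aqr,aqt,art,hlq,hlr,hlt,hlv,hlz,hpq,hpt,hpv,hqr,hqv,htv,htz,hvz,lpv,lpz,lrz,qrv,qtz] rk=24  ker:lqr,lvz,pqr,pqt,pqv,prt,prz,ptv,ptz,pvz,qrt,qtv,qvz,tvz
∂3: piv[apqr,apqt,aprt,aqrt,hlvz,hpqv,hptv,lpvz,ptvz,qtvz] rk=10
b_3=(10−10)−0=0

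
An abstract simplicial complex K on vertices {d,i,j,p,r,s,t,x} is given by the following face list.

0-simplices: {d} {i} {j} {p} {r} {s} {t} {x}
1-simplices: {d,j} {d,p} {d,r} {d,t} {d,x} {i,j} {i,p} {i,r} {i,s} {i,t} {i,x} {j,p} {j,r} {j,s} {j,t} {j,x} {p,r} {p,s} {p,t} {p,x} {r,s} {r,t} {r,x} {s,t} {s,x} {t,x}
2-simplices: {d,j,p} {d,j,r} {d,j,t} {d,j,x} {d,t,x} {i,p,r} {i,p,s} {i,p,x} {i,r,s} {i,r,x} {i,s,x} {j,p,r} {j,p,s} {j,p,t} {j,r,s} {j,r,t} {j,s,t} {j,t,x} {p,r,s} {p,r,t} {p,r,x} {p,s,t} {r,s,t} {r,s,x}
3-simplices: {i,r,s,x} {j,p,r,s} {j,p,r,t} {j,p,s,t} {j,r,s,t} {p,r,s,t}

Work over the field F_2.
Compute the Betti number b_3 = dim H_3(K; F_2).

n_0=8 n_1=26 n_2=24 n_3=6  [Z2]
∂1: piv[dj,dp,dr,dt,dx,ij,is] rk=7  ker:ip,ir,it,ix,jp,jr,js,jt,jx,pr,ps,pt,px,rs,rt,rx,st,sx,tx
∂2: piv[djp,djr,djt,djx,dtx,ipr,ips,ipx,irs,irx,isx,jpr,jps,jpt,jrt,jst] rk=16  ker:jrs,jtx,prs,prt,prx,pst,rst,rsx
∂3: piv[irsx,jprs,jprt,jpst,jrst] rk=5  ker:prst
b_3=(6−5)−0=1

b_3=1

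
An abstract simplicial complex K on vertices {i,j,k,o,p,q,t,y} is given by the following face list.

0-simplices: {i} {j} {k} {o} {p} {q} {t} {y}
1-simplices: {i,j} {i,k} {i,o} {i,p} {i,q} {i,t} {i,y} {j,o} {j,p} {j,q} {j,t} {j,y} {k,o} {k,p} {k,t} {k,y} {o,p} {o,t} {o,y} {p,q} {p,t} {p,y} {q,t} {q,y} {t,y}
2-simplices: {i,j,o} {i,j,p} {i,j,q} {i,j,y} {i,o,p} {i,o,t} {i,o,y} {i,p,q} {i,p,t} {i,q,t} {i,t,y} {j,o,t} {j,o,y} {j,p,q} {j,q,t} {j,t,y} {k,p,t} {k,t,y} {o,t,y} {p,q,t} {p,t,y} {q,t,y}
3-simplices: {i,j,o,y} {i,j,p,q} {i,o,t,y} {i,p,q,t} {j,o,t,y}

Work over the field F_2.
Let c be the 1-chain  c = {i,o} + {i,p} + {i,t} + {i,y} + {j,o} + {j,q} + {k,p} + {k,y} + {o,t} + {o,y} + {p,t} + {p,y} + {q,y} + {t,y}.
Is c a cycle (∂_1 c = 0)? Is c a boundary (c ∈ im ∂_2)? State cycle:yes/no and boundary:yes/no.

n_0=8 n_1=25 n_2=22 n_3=5  [Z2]
∂1: piv[ij,ik,io,ip,iq,it,iy] rk=7  ker:jo,jp,jq,jt,jy,ko,kp,kt,ky,op,ot,oy,pq,pt,py,qt,qy,ty
∂2: piv[ijo,ijp,ijq,ijy,iop,iot,ioy,ipq,ipt,iqt,ity,jot,kpt,kty,pty,qty] rk=16  ker:joy,jpq,jqt,jty,oty,pqt
∂3: piv[ijoy,ijpq,ioty,ipqt,joty] rk=5
∂1c = 0
c vs im∂2: reduces to 0 ⇒ boundary

cycle:yes boundary:yes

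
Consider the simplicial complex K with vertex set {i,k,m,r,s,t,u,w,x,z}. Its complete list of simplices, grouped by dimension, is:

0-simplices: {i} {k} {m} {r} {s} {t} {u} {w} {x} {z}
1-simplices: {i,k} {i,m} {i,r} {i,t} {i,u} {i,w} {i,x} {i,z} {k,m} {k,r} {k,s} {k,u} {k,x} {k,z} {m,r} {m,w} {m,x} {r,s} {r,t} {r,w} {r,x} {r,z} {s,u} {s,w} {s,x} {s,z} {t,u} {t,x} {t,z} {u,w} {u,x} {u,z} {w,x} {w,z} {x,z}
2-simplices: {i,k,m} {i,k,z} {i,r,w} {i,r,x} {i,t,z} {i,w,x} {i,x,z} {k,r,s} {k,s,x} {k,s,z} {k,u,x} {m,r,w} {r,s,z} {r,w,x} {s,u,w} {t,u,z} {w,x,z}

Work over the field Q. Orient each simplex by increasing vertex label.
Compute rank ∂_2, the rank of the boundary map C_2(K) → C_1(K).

rank∂_2=16

n_0=10 n_1=35 n_2=17  [Q]
∂1: piv[ik,im,ir,it,iu,iw,ix,iz,ks] rk=9  ker:km,kr,ku,kx,kz,mr,mw,mx,rs,rt,rw,rx,rz,su,sw,sx,sz,tu,tx,tz,uw,ux,uz,wx,wz,xz
∂2: piv[ikm,ikz,irw,irx,itz,iwx,ixz,krs,ksx,ksz,kux,mrw,rsz,suw,tuz,wxz] rk=16  ker:rwx
rk∂_2=16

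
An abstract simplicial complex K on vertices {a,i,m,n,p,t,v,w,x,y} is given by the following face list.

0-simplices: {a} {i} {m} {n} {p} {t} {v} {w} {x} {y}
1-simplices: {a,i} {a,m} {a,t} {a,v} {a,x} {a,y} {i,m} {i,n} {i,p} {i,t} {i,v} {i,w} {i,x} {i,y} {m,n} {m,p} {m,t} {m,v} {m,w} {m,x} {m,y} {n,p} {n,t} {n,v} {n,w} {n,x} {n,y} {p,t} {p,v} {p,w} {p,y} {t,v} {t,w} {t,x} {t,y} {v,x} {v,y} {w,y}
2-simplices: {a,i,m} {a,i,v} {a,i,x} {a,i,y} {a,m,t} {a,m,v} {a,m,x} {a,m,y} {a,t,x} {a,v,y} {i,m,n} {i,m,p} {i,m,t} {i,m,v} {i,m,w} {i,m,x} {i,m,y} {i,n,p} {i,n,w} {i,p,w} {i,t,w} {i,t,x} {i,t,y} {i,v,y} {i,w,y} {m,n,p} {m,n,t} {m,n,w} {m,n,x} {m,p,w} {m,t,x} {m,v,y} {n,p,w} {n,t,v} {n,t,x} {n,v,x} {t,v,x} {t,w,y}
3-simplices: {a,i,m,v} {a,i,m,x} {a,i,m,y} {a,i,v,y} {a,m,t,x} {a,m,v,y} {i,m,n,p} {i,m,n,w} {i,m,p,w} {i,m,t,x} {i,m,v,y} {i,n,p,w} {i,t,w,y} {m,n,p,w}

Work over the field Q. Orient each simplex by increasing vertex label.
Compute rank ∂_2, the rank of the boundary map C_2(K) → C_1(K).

n_0=10 n_1=38 n_2=38 n_3=14  [Q]
∂1: piv[ai,am,at,av,ax,ay,in,ip,iw] rk=9  ker:im,it,iv,ix,iy,mn,mp,mt,mv,mw,mx,my,np,nt,nv,nw,nx,ny,pt,pv,pw,py,tv,tw,tx,ty,vx,vy,wy
∂2: piv[aim,aiv,aix,aiy,amt,amv,amx,amy,atx,avy,imn,imp,imt,imw,inp,inw,ipw,itw,ity,iwy,mnt,mnx,ntv,nvx] rk=24  ker:imv,imx,imy,itx,ivy,mnp,mnw,mpw,mtx,mvy,npw,ntx,tvx,twy
∂3: piv[aimv,aimx,aimy,aivy,amtx,amvy,imnp,imnw,impw,imtx,inpw,itwy] rk=12  ker:imvy,mnpw
rk∂_2=24

rank∂_2=24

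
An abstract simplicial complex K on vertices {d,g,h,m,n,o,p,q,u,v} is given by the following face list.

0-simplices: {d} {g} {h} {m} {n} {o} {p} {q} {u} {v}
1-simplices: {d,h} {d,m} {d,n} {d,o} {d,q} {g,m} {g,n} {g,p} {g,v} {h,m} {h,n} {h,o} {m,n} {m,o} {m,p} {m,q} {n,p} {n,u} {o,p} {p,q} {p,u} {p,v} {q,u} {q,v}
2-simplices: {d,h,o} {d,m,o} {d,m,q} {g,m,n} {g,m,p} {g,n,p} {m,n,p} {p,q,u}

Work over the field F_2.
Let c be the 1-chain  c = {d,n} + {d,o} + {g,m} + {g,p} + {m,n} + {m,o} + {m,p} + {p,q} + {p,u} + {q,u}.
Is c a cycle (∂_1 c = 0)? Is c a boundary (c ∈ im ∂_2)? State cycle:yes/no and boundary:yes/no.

n_0=10 n_1=24 n_2=8  [Z2]
∂1: piv[dh,dm,dn,do,dq,gm,gp,gv,nu] rk=9  ker:gn,hm,hn,ho,mn,mo,mp,mq,np,op,pq,pu,pv,qu,qv
∂2: piv[dho,dmo,dmq,gmn,gmp,gnp,pqu] rk=7  ker:mnp
∂1c = 0
c vs im∂2: residual ≠ 0 ⇒ not boundary

cycle:yes boundary:no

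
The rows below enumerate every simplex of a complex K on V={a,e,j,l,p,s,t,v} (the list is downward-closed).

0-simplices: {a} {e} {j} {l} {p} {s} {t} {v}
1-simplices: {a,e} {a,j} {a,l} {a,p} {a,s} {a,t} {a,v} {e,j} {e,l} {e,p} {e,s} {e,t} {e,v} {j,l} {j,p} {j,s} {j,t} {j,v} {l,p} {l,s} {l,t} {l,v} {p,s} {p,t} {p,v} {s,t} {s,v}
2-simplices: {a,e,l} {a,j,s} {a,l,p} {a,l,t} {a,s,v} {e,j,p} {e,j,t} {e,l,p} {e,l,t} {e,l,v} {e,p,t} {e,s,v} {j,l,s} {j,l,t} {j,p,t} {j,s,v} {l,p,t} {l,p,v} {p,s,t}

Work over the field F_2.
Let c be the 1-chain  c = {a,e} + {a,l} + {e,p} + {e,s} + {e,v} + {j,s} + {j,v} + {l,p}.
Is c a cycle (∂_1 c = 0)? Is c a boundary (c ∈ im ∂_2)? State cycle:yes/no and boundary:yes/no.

n_0=8 n_1=27 n_2=19  [Z2]
∂1: piv[ae,aj,al,ap,as,at,av] rk=7  ker:ej,el,ep,es,et,ev,jl,jp,js,jt,jv,lp,ls,lt,lv,ps,pt,pv,st,sv
∂2: piv[ael,ajs,alp,alt,asv,ejp,ejt,elp,elt,elv,ept,esv,jls,jlt,jsv,lpv,pst] rk=17  ker:jpt,lpt
∂1c = 0
c vs im∂2: reduces to 0 ⇒ boundary

cycle:yes boundary:yes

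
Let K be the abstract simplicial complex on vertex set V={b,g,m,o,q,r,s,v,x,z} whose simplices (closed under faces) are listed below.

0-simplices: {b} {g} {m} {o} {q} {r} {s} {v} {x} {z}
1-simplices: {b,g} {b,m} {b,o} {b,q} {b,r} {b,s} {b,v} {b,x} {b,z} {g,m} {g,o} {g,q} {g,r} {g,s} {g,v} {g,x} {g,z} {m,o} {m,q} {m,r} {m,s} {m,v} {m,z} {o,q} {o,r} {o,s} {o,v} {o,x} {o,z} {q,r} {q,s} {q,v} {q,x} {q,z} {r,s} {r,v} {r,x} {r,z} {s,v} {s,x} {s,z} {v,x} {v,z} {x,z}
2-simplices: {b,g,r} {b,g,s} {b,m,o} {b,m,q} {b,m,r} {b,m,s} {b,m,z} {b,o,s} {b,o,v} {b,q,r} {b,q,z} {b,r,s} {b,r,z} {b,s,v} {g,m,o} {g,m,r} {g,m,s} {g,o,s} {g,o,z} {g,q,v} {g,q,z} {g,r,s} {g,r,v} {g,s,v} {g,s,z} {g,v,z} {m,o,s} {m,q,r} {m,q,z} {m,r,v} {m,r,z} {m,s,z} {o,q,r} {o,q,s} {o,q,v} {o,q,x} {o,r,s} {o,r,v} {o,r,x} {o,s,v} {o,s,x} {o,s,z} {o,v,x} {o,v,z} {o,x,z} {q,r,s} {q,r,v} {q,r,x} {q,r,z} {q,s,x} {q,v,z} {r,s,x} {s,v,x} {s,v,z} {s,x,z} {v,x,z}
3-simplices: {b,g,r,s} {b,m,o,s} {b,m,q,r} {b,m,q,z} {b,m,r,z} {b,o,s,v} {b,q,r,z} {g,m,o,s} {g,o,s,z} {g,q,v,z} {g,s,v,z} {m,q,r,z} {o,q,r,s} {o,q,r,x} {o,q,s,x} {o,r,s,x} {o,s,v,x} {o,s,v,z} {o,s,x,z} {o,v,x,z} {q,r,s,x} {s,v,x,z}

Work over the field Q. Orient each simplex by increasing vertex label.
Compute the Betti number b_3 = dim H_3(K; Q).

n_0=10 n_1=44 n_2=56 n_3=22  [Q]
∂1: piv[bg,bm,bo,bq,br,bs,bv,bx,bz] rk=9  ker:gm,go,gq,gr,gs,gv,gx,gz,mo,mq,mr,ms,mv,mz,oq,or,os,ov,ox,oz,qr,qs,qv,qx,qz,rs,rv,rx,rz,sv,sx,sz,vx,vz,xz
∂2: piv[bgr,bgs,bmo,bmq,bmr,bms,bmz,bos,bov,bqr,bqz,brs,brz,bsv,gmo,gmr,goz,gqv,gqz,grv,gsv,gsz,gvz,mrv,msz,oqr,oqs,oqv,oqx,orx,osx,ovx,oxz] rk=33  ker:gms,gos,grs,mos,mqr,mqz,mrz,ors,orv,osv,osz,ovz,qrs,qrv,qrx,qrz,qsx,qvz,rsx,svx,svz,sxz,vxz
∂3: piv[bgrs,bmos,bmqr,bmqz,bmrz,bosv,bqrz,gmos,gosz,gqvz,gsvz,oqrs,oqrx,oqsx,orsx,osvx,osvz,osxz,ovxz] rk=19  ker:mqrz,qrsx,svxz
b_3=(22−19)−0=3

b_3=3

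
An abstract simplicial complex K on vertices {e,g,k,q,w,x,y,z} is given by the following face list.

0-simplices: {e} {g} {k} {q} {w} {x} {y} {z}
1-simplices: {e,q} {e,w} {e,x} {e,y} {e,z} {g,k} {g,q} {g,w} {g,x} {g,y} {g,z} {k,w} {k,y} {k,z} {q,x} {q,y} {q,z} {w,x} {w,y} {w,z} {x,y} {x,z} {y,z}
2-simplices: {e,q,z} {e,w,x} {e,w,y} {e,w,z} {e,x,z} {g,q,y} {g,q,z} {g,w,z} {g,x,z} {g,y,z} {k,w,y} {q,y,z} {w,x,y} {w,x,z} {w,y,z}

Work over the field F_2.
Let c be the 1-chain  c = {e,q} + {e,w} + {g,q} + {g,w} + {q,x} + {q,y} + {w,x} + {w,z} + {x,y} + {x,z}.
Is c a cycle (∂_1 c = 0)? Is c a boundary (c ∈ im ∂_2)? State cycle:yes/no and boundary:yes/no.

cycle:yes boundary:no

n_0=8 n_1=23 n_2=15  [Z2]
∂1: piv[eq,ew,ex,ey,ez,gk,gq] rk=7  ker:gw,gx,gy,gz,kw,ky,kz,qx,qy,qz,wx,wy,wz,xy,xz,yz
∂2: piv[eqz,ewx,ewy,ewz,exz,gqy,gqz,gwz,gxz,gyz,kwy,wxy,wyz] rk=13  ker:qyz,wxz
∂1c = 0
c vs im∂2: residual ≠ 0 ⇒ not boundary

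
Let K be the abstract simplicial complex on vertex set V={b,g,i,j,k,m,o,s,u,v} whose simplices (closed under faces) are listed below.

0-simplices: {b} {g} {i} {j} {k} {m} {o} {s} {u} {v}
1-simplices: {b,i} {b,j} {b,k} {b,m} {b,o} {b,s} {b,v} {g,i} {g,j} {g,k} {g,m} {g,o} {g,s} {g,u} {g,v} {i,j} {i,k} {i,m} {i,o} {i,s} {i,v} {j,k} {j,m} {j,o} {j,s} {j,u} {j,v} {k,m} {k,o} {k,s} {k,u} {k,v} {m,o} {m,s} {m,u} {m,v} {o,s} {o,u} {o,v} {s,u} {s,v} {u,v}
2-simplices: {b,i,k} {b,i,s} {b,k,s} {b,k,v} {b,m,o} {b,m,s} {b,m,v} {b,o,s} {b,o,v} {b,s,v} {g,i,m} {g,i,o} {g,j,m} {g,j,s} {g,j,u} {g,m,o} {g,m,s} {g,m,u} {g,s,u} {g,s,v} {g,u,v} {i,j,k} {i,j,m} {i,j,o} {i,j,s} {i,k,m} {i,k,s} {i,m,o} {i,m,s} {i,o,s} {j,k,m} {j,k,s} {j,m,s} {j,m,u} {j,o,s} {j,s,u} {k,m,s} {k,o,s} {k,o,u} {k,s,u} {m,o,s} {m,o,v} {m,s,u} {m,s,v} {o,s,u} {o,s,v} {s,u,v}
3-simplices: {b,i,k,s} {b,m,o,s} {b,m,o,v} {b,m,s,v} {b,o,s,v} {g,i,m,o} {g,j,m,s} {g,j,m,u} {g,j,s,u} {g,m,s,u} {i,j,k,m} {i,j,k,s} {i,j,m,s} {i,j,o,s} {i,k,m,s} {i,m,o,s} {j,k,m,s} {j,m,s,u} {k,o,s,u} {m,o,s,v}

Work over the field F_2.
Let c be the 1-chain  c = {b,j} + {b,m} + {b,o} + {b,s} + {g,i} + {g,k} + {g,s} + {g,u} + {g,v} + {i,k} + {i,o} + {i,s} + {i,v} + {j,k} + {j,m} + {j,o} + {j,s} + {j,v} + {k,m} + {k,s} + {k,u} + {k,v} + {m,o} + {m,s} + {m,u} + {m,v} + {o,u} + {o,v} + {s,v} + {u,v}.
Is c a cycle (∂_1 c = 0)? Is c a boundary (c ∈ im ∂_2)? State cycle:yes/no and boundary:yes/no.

n_0=10 n_1=42 n_2=47 n_3=20  [Z2]
∂1: piv[bi,bj,bk,bm,bo,bs,bv,gi,gu] rk=9  ker:gj,gk,gm,go,gs,gv,ij,ik,im,io,is,iv,jk,jm,jo,js,ju,jv,km,ko,ks,ku,kv,mo,ms,mu,mv,os,ou,ov,su,sv,uv
∂2: piv[bik,bis,bks,bkv,bmo,bms,bmv,bos,bov,bsv,gim,gio,gjm,gjs,gju,gmo,gms,gmu,gsu,gsv,guv,ijk,ijm,ijo,ijs,ikm,kos,kou,ksu] rk=29  ker:iks,imo,ims,ios,jkm,jks,jms,jmu,jos,jsu,kms,mos,mov,msu,msv,osu,osv,suv
∂3: piv[biks,bmos,bmov,bmsv,bosv,gimo,gjms,gjmu,gjsu,gmsu,ijkm,ijks,ijms,ijos,ikms,imos,kosu] rk=17  ker:jkms,jmsu,mosv
∂1c = {g} + {i} + {k} + {m} + {s} + {u}

cycle:no boundary:no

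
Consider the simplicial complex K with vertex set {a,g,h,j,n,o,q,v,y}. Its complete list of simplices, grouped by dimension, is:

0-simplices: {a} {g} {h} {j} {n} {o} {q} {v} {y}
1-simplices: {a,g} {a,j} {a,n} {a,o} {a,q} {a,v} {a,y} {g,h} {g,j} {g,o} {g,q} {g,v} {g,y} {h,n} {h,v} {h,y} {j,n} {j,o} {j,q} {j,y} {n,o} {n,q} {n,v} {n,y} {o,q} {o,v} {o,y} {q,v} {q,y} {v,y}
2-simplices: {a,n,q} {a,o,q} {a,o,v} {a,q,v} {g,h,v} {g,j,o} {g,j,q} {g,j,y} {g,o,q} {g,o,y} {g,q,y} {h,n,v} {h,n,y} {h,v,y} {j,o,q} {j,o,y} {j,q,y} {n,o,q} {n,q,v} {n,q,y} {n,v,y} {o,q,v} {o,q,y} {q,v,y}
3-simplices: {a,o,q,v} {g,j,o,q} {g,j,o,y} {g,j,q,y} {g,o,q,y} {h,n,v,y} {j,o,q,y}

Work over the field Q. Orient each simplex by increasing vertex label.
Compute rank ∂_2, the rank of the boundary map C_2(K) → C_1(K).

n_0=9 n_1=30 n_2=24 n_3=7  [Q]
∂1: piv[ag,aj,an,ao,aq,av,ay,gh] rk=8  ker:gj,go,gq,gv,gy,hn,hv,hy,jn,jo,jq,jy,no,nq,nv,ny,oq,ov,oy,qv,qy,vy
∂2: piv[anq,aoq,aov,aqv,ghv,gjo,gjq,gjy,goq,goy,gqy,hnv,hny,hvy,noq,nqv,nqy] rk=17  ker:joq,joy,jqy,nvy,oqv,oqy,qvy
∂3: piv[aoqv,gjoq,gjoy,gjqy,goqy,hnvy] rk=6  ker:joqy
rk∂_2=17

rank∂_2=17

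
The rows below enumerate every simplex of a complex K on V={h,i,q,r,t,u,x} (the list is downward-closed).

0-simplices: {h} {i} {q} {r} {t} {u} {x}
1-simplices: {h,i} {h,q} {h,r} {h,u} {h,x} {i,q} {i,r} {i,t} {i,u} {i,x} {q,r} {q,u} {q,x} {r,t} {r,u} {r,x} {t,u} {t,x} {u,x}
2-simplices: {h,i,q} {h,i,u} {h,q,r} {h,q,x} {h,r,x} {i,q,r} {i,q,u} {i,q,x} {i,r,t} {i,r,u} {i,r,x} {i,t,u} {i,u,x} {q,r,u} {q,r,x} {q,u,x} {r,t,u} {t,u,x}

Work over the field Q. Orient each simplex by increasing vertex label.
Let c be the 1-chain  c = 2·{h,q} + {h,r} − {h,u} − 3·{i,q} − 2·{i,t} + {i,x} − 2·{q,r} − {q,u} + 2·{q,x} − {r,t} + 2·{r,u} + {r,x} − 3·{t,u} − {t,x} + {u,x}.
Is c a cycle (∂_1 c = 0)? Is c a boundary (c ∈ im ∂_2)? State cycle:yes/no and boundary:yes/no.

cycle:no boundary:no

n_0=7 n_1=19 n_2=18  [Q]
∂1: piv[hi,hq,hr,hu,hx,it] rk=6  ker:iq,ir,iu,ix,qr,qu,qx,rt,ru,rx,tu,tx,ux
∂2: piv[hiq,hiu,hqr,hqx,hrx,iqr,iqu,iqx,irt,iru,itu,iux,tux] rk=13  ker:irx,qru,qrx,qux,rtu
∂1c = −2·{h} + 4·{i} − 3·{r} + {t} − 4·{u} + 4·{x}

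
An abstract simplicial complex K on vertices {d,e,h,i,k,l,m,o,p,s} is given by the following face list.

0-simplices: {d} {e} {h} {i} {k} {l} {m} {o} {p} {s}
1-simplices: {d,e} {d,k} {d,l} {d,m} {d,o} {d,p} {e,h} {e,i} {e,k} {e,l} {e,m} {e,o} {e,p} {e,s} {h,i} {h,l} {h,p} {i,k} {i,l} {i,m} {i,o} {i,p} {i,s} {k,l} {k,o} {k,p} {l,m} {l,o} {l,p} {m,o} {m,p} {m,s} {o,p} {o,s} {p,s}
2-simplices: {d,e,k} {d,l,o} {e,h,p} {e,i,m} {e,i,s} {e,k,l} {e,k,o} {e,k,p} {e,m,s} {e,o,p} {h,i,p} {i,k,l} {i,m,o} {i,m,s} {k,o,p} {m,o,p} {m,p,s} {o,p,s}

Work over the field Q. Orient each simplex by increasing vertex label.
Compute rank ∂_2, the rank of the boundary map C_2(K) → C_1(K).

n_0=10 n_1=35 n_2=18  [Q]
∂1: piv[de,dk,dl,dm,do,dp,eh,ei,es] rk=9  ker:ek,el,em,eo,ep,hi,hl,hp,ik,il,im,io,ip,is,kl,ko,kp,lm,lo,lp,mo,mp,ms,op,os,ps
∂2: piv[dek,dlo,ehp,eim,eis,ekl,eko,ekp,ems,eop,hip,ikl,imo,mop,mps,ops] rk=16  ker:ims,kop
rk∂_2=16

rank∂_2=16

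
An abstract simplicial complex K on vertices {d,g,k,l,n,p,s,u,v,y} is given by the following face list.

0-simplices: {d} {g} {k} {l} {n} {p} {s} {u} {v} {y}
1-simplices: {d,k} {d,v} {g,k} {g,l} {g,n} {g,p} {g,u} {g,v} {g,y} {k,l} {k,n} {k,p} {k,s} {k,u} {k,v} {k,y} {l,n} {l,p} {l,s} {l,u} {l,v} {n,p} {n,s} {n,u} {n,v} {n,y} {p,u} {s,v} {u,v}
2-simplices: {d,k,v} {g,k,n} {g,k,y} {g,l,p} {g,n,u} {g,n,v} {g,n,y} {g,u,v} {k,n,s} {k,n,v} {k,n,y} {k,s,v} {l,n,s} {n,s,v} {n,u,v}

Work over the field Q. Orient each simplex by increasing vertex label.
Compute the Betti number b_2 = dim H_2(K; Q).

b_2=3

n_0=10 n_1=29 n_2=15  [Q]
∂1: piv[dk,dv,gk,gl,gn,gp,gu,gy,ks] rk=9  ker:gv,kl,kn,kp,ku,kv,ky,ln,lp,ls,lu,lv,np,ns,nu,nv,ny,pu,sv,uv
∂2: piv[dkv,gkn,gky,glp,gnu,gnv,gny,guv,kns,knv,ksv,lns] rk=12  ker:kny,nsv,nuv
b_2=(15−12)−0=3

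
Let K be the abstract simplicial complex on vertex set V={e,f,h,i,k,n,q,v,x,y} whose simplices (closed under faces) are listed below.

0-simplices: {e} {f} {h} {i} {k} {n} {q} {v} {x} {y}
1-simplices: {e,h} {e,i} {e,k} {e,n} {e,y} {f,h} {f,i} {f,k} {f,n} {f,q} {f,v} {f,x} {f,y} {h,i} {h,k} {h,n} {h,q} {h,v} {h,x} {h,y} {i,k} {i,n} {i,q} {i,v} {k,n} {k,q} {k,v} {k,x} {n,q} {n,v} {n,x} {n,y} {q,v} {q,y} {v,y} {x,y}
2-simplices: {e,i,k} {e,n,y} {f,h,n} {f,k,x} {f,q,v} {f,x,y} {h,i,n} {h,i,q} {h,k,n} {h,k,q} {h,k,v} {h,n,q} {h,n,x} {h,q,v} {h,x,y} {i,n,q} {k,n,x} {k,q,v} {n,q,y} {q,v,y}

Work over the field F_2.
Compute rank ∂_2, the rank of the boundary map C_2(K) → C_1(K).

n_0=10 n_1=36 n_2=20  [Z2]
∂1: piv[eh,ei,ek,en,ey,fh,fq,fv,fx] rk=9  ker:fi,fk,fn,fy,hi,hk,hn,hq,hv,hx,hy,ik,in,iq,iv,kn,kq,kv,kx,nq,nv,nx,ny,qv,qy,vy,xy
∂2: piv[eik,eny,fhn,fkx,fqv,fxy,hin,hiq,hkn,hkq,hkv,hnq,hnx,hqv,hxy,knx,nqy,qvy] rk=18  ker:inq,kqv
rk∂_2=18

rank∂_2=18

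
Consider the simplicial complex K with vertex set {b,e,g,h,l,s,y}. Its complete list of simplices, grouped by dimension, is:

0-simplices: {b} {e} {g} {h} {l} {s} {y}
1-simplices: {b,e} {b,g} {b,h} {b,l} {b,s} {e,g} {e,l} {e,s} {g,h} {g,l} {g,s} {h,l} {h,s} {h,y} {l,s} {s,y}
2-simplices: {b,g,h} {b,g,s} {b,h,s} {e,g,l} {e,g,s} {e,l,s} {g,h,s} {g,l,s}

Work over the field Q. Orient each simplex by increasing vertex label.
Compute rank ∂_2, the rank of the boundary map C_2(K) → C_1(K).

rank∂_2=6

n_0=7 n_1=16 n_2=8  [Q]
∂1: piv[be,bg,bh,bl,bs,hy] rk=6  ker:eg,el,es,gh,gl,gs,hl,hs,ls,sy
∂2: piv[bgh,bgs,bhs,egl,egs,els] rk=6  ker:ghs,gls
rk∂_2=6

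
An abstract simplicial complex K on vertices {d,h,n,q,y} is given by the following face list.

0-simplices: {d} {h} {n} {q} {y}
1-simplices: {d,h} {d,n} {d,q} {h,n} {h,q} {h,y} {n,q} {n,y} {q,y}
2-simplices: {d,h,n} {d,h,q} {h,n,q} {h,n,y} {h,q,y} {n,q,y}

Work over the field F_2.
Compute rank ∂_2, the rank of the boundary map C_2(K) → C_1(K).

rank∂_2=5

n_0=5 n_1=9 n_2=6  [Z2]
∂1: piv[dh,dn,dq,hy] rk=4  ker:hn,hq,nq,ny,qy
∂2: piv[dhn,dhq,hnq,hny,hqy] rk=5  ker:nqy
rk∂_2=5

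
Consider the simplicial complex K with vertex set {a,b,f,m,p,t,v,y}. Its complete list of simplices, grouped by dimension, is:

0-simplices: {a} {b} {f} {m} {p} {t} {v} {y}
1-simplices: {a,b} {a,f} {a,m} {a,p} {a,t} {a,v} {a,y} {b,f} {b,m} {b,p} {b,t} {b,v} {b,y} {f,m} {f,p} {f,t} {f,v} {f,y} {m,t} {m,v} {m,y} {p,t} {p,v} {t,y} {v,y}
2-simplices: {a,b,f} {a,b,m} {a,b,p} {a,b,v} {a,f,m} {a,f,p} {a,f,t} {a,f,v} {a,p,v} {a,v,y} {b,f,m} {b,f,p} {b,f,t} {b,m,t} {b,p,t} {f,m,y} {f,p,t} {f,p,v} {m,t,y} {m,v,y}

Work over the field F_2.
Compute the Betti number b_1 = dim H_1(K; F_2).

n_0=8 n_1=25 n_2=20  [Z2]
∂1: piv[ab,af,am,ap,at,av,ay] rk=7  ker:bf,bm,bp,bt,bv,by,fm,fp,ft,fv,fy,mt,mv,my,pt,pv,ty,vy
∂2: piv[abf,abm,abp,abv,afm,afp,aft,afv,apv,avy,bft,bmt,bpt,fmy,mty,mvy] rk=16  ker:bfm,bfp,fpt,fpv
b_1=(25−7)−16=2

b_1=2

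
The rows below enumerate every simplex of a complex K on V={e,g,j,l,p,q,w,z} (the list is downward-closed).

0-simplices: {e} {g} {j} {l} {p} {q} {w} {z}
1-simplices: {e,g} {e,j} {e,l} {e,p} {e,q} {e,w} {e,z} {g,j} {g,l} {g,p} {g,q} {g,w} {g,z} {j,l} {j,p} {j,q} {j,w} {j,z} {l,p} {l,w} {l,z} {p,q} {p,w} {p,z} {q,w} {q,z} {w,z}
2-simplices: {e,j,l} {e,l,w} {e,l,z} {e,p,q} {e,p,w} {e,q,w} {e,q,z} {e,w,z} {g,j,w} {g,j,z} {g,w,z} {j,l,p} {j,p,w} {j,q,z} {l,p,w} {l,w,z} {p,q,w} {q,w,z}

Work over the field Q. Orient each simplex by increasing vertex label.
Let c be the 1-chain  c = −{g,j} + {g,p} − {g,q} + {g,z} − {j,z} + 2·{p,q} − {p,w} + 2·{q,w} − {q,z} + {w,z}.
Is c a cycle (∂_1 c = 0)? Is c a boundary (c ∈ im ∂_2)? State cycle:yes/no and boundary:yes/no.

cycle:yes boundary:no

n_0=8 n_1=27 n_2=18  [Q]
∂1: piv[eg,ej,el,ep,eq,ew,ez] rk=7  ker:gj,gl,gp,gq,gw,gz,jl,jp,jq,jw,jz,lp,lw,lz,pq,pw,pz,qw,qz,wz
∂2: piv[ejl,elw,elz,epq,epw,eqw,eqz,ewz,gjw,gjz,gwz,jlp,jpw,jqz,lpw] rk=15  ker:lwz,pqw,qwz
∂1c = 0
c vs im∂2: residual ≠ 0 ⇒ not boundary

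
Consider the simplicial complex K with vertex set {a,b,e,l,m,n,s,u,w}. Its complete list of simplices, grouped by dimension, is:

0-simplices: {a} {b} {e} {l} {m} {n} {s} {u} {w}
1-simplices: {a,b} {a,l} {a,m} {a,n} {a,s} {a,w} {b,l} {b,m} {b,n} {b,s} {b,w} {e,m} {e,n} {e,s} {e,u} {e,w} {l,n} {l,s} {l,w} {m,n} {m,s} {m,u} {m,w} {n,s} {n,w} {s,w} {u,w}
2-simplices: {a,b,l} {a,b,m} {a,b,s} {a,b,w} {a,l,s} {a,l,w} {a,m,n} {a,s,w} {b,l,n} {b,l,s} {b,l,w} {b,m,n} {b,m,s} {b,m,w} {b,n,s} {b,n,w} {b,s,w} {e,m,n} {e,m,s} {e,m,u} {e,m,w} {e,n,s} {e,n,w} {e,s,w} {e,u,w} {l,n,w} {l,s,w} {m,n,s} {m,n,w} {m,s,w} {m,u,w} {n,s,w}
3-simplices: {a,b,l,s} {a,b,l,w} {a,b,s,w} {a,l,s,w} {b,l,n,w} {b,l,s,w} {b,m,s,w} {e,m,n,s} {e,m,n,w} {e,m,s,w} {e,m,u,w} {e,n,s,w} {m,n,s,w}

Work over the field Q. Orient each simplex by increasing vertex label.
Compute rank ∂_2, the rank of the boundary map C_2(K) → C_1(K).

rank∂_2=19

n_0=9 n_1=27 n_2=32 n_3=13  [Q]
∂1: piv[ab,al,am,an,as,aw,em,eu] rk=8  ker:bl,bm,bn,bs,bw,en,es,ew,ln,ls,lw,mn,ms,mu,mw,ns,nw,sw,uw
∂2: piv[abl,abm,abs,abw,als,alw,amn,asw,bln,bmn,bms,bmw,bns,bnw,emn,ems,emu,emw,euw] rk=19  ker:bls,blw,bsw,ens,enw,esw,lnw,lsw,mns,mnw,msw,muw,nsw
∂3: piv[abls,ablw,absw,alsw,blnw,bmsw,emns,emnw,emsw,emuw,ensw] rk=11  ker:blsw,mnsw
rk∂_2=19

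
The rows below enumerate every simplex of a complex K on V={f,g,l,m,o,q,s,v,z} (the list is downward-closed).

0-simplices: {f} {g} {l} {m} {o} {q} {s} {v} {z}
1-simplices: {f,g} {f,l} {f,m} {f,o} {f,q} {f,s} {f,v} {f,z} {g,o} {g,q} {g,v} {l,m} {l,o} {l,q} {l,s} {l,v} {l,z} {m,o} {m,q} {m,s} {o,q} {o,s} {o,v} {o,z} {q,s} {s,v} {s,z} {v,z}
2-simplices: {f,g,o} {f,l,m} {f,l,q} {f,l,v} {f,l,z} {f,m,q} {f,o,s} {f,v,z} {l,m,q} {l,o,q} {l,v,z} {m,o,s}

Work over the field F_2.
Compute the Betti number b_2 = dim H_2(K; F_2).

b_2=2

n_0=9 n_1=28 n_2=12  [Z2]
∂1: piv[fg,fl,fm,fo,fq,fs,fv,fz] rk=8  ker:go,gq,gv,lm,lo,lq,ls,lv,lz,mo,mq,ms,oq,os,ov,oz,qs,sv,sz,vz
∂2: piv[fgo,flm,flq,flv,flz,fmq,fos,fvz,loq,mos] rk=10  ker:lmq,lvz
b_2=(12−10)−0=2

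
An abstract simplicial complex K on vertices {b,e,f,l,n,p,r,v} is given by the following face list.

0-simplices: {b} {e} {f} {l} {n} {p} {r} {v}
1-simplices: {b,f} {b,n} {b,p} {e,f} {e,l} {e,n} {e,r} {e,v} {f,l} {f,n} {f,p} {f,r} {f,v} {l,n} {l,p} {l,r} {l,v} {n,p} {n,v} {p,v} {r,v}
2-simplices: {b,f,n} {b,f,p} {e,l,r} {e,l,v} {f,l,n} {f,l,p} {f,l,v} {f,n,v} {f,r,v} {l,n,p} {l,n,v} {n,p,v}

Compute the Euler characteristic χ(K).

χ(K)=-1

n_0=8 n_1=21 n_2=12
χ=+8−21+12=-1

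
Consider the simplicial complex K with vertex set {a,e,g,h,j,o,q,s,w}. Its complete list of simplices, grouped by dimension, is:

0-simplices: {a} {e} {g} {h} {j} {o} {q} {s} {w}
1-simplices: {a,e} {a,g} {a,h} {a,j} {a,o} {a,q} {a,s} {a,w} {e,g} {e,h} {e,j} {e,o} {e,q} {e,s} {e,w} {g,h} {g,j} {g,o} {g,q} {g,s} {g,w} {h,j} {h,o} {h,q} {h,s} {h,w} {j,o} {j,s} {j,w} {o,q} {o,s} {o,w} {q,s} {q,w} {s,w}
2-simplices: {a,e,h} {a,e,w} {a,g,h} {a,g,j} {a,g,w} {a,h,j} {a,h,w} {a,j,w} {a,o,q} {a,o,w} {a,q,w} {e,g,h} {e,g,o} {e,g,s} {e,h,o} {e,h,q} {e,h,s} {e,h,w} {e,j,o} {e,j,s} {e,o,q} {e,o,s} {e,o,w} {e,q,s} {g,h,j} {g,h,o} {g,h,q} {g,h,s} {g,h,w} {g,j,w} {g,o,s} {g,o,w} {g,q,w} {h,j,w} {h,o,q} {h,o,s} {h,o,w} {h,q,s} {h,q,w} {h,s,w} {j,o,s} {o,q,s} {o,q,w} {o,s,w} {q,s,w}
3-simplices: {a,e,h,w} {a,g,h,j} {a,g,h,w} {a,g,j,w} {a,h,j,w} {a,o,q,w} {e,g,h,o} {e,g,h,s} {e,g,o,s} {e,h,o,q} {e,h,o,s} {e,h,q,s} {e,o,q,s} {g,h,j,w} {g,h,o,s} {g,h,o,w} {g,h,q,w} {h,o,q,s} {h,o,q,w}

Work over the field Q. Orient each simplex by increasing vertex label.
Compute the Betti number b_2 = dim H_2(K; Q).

b_2=4

n_0=9 n_1=35 n_2=45 n_3=19  [Q]
∂1: piv[ae,ag,ah,aj,ao,aq,as,aw] rk=8  ker:eg,eh,ej,eo,eq,es,ew,gh,gj,go,gq,gs,gw,hj,ho,hq,hs,hw,jo,js,jw,oq,os,ow,qs,qw,sw
∂2: piv[aeh,aew,agh,agj,agw,ahj,ahw,ajw,aoq,aow,aqw,egh,ego,egs,eho,ehq,ehs,ejo,ejs,eoq,eos,eow,eqs,ghq,hsw] rk=25  ker:ehw,ghj,gho,ghs,ghw,gjw,gos,gow,gqw,hjw,hoq,hos,how,hqs,hqw,jos,oqs,oqw,osw,qsw
∂3: piv[aehw,aghj,aghw,agjw,ahjw,aoqw,egho,eghs,egos,ehoq,ehos,ehqs,eoqs,ghow,ghqw,hoqw] rk=16  ker:ghjw,ghos,hoqs
b_2=(45−25)−16=4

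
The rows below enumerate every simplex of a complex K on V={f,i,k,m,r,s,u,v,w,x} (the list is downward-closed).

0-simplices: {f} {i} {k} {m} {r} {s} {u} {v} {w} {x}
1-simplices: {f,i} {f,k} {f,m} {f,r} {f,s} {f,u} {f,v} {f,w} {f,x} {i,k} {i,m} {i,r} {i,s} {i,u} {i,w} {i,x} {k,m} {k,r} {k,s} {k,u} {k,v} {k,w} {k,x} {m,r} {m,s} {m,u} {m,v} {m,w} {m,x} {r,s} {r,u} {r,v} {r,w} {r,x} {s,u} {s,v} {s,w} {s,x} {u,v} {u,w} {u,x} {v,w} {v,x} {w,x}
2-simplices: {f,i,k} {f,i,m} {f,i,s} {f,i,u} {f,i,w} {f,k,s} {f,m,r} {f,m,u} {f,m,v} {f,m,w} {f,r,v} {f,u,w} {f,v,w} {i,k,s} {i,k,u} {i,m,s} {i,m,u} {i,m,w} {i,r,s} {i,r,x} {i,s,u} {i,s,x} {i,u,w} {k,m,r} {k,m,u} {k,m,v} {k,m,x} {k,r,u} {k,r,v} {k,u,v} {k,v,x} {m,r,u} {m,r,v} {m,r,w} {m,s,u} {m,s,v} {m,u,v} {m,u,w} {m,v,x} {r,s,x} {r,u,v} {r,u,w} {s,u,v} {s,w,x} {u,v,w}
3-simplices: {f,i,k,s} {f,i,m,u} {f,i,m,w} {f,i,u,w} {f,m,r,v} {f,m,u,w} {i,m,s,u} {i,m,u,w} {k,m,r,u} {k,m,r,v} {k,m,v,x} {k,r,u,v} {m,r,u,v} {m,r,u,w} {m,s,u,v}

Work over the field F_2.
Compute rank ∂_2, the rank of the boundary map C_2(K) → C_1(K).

n_0=10 n_1=44 n_2=45 n_3=15  [Z2]
∂1: piv[fi,fk,fm,fr,fs,fu,fv,fw,fx] rk=9  ker:ik,im,ir,is,iu,iw,ix,km,kr,ks,ku,kv,kw,kx,mr,ms,mu,mv,mw,mx,rs,ru,rv,rw,rx,su,sv,sw,sx,uv,uw,ux,vw,vx,wx
∂2: piv[fik,fim,fis,fiu,fiw,fks,fmr,fmu,fmv,fmw,frv,fuw,fvw,iku,ims,irs,irx,isu,isx,kmr,kmu,kmv,kmx,kru,kuv,kvx,mrw,msv,swx] rk=29  ker:iks,imu,imw,iuw,krv,mru,mrv,msu,muv,muw,mvx,rsx,ruv,ruw,suv,uvw
∂3: piv[fiks,fimu,fimw,fiuw,fmrv,fmuw,imsu,kmru,kmrv,kmvx,kruv,mruv,mruw,msuv] rk=14  ker:imuw
rk∂_2=29

rank∂_2=29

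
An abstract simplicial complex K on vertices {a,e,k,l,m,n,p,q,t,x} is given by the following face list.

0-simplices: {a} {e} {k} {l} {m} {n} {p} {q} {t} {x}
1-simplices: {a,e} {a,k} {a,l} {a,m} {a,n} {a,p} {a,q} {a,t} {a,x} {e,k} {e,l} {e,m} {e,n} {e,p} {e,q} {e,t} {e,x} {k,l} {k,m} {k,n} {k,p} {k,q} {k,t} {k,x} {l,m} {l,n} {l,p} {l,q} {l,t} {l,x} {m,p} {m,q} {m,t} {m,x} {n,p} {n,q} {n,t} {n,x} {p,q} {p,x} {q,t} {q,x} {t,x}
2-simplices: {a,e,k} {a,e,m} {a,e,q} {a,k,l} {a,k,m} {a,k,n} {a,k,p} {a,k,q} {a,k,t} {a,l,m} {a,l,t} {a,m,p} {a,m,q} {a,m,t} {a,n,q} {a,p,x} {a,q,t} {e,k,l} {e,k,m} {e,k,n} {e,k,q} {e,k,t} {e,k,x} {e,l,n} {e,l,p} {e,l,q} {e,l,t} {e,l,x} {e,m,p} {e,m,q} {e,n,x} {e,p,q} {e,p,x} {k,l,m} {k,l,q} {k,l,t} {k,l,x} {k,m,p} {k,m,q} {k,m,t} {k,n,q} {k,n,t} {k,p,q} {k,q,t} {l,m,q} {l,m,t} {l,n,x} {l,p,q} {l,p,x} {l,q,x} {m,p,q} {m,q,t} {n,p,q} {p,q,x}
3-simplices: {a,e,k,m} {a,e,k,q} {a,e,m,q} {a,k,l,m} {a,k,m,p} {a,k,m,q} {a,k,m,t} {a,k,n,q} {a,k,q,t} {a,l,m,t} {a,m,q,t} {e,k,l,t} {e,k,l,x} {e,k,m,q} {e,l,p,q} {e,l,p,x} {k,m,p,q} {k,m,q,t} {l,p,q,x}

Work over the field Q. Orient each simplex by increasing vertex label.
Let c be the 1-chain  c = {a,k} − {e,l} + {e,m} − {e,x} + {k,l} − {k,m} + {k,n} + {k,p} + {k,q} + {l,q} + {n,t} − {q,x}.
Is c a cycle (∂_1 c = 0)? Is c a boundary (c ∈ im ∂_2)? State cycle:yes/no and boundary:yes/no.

n_0=10 n_1=43 n_2=54 n_3=19  [Q]
∂1: piv[ae,ak,al,am,an,ap,aq,at,ax] rk=9  ker:ek,el,em,en,ep,eq,et,ex,kl,km,kn,kp,kq,kt,kx,lm,ln,lp,lq,lt,lx,mp,mq,mt,mx,np,nq,nt,nx,pq,px,qt,qx,tx
∂2: piv[aek,aem,aeq,akl,akm,akn,akp,akq,akt,alm,alt,amp,amq,amt,anq,apx,aqt,ekl,ekn,ekt,ekx,eln,elp,elq,elx,emp,enx,epq,epx,knt,lqx,npq] rk=32  ker:ekm,ekq,elt,emq,klm,klq,klt,klx,kmp,kmq,kmt,knq,kpq,kqt,lmq,lmt,lnx,lpq,lpx,mpq,mqt,pqx
∂3: piv[aekm,aekq,aemq,aklm,akmp,akmq,akmt,aknq,akqt,almt,amqt,eklt,eklx,elpq,elpx,kmpq,lpqx] rk=17  ker:ekmq,kmqt
∂1c = −{a} + {e} − 2·{k} − {l} + {p} + 3·{q} + {t} − 2·{x}

cycle:no boundary:no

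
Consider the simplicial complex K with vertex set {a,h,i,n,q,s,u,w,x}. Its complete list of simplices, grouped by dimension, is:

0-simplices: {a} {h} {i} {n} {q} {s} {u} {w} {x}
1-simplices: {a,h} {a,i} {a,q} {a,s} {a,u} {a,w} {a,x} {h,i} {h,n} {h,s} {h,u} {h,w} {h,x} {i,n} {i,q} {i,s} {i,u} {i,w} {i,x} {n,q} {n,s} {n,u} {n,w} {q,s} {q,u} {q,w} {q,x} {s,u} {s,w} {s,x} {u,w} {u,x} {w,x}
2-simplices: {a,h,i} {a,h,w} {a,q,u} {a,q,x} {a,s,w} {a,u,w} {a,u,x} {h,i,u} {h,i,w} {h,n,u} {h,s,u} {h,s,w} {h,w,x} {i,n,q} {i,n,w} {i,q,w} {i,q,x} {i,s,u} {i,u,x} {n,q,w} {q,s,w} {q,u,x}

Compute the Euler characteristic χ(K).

χ(K)=-2

n_0=9 n_1=33 n_2=22
χ=+9−33+22=-2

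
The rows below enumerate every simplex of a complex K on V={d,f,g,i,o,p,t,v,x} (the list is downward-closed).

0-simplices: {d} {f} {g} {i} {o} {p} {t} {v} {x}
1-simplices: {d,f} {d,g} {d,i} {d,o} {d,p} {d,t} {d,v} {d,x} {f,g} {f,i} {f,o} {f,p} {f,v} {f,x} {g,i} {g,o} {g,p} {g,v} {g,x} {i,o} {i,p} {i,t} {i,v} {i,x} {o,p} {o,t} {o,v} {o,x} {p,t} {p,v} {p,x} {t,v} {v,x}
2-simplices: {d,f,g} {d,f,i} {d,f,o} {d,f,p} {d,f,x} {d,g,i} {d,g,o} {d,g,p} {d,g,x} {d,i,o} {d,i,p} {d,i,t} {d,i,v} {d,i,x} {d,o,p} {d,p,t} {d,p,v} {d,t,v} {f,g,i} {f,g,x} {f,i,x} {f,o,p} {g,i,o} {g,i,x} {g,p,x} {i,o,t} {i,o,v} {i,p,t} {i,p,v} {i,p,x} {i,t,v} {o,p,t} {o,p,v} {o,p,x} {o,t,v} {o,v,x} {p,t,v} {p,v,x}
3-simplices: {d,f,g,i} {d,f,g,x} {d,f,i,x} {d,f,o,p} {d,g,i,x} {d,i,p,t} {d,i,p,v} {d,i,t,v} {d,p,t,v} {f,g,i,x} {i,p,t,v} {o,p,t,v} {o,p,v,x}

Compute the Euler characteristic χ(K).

n_0=9 n_1=33 n_2=38 n_3=13
χ=+9−33+38−13=1

χ(K)=1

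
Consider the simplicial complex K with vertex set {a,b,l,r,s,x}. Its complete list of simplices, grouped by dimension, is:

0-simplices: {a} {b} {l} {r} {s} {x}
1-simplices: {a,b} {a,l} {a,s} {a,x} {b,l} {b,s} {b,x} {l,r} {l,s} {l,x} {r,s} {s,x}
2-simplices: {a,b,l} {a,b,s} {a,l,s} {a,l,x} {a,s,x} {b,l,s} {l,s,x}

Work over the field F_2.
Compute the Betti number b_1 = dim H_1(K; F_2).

n_0=6 n_1=12 n_2=7  [Z2]
∂1: piv[ab,al,as,ax,lr] rk=5  ker:bl,bs,bx,ls,lx,rs,sx
∂2: piv[abl,abs,als,alx,asx] rk=5  ker:bls,lsx
b_1=(12−5)−5=2

b_1=2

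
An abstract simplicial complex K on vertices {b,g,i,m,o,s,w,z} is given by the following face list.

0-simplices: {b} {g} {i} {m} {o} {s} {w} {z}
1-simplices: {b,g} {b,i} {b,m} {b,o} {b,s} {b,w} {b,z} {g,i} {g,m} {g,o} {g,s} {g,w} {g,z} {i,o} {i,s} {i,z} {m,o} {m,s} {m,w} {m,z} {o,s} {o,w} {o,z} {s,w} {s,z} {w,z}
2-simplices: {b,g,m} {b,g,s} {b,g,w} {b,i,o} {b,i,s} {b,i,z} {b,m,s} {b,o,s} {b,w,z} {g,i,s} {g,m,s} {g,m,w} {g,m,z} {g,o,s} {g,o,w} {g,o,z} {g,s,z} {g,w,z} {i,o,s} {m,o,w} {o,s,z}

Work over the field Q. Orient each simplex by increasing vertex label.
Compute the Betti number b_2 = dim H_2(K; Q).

b_2=3

n_0=8 n_1=26 n_2=21  [Q]
∂1: piv[bg,bi,bm,bo,bs,bw,bz] rk=7  ker:gi,gm,go,gs,gw,gz,io,is,iz,mo,ms,mw,mz,os,ow,oz,sw,sz,wz
∂2: piv[bgm,bgs,bgw,bio,bis,biz,bms,bos,bwz,gis,gmw,gmz,gos,gow,goz,gsz,gwz,mow] rk=18  ker:gms,ios,osz
b_2=(21−18)−0=3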